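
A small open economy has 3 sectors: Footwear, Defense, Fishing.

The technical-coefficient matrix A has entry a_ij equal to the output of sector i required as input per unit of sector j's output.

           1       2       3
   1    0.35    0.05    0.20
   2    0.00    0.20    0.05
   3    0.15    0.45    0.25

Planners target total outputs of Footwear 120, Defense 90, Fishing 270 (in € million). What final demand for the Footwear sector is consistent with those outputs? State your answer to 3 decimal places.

I − A =
  [   0.65    -0.05    -0.20]
  [   0.00     0.80    -0.05]
  [  -0.15    -0.45     0.75]
d = (I − A) x:
  d_1 = (+0.65)·120 + (-0.05)·90 + (-0.20)·270 = 19.500
  d_2 = (+0.00)·120 + (+0.80)·90 + (-0.05)·270 = 58.500
  d_3 = (-0.15)·120 + (-0.45)·90 + (+0.75)·270 = 144.000

d_1 = 19.500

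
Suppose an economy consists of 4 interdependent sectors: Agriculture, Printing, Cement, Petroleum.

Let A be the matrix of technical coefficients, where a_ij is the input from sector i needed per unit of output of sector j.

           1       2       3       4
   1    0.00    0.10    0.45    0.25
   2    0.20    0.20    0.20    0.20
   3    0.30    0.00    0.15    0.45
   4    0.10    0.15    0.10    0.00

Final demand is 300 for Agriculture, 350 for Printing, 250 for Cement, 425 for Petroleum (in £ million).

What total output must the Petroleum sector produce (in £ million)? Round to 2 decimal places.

I − A =
  [   1.00    -0.10    -0.45    -0.25]
  [  -0.20     0.80    -0.20    -0.20]
  [  -0.30     0.00     0.85    -0.45]
  [  -0.10    -0.15    -0.10     1.00]
Compute the cofactors C_ij = (−1)^(i+j)·(3×3 minor ij) of I−A; the adjugate is their transpose:
adj(I−A) = Cᵀ =
  [ 0.60500   0.14275   0.39600   0.35800]
  [ 0.25300   0.62100   0.31900   0.33100]
  [ 0.28050   0.11325   0.72050   0.41700]
  [ 0.12650   0.11875   0.15950   0.54900]
det(I−A) = Σ_j (I−A)_1j·C_1j = (1.00)(0.60500) + (-0.10)(0.25300) + (-0.45)(0.28050) + (-0.25)(0.12650) = 0.42185
(I − A)⁻¹ = adj(I−A) / det(I−A) ≈
  [   1.4342     0.3384     0.9387     0.8486]
  [   0.5997     1.4721     0.7562     0.7846]
  [   0.6649     0.2685     1.7080     0.9885]
  [   0.2999     0.2815     0.3781     1.3014]
x = (I − A)⁻¹ d = adj(I−A)·d / det(I−A), with det(I−A) = 0.42185:
  x_1 = (0.60500·300 + 0.14275·350 + 0.39600·250 + 0.35800·425) / 0.42185 = 482.6125 / 0.42185 ≈ 1144.04
  x_2 = (0.25300·300 + 0.62100·350 + 0.31900·250 + 0.33100·425) / 0.42185 = 513.675 / 0.42185 ≈ 1217.67
  x_3 = (0.28050·300 + 0.11325·350 + 0.72050·250 + 0.41700·425) / 0.42185 = 481.1375 / 0.42185 ≈ 1140.54
  x_4 = (0.12650·300 + 0.11875·350 + 0.15950·250 + 0.54900·425) / 0.42185 = 352.7125 / 0.42185 ≈ 836.11

x_4 = 836.11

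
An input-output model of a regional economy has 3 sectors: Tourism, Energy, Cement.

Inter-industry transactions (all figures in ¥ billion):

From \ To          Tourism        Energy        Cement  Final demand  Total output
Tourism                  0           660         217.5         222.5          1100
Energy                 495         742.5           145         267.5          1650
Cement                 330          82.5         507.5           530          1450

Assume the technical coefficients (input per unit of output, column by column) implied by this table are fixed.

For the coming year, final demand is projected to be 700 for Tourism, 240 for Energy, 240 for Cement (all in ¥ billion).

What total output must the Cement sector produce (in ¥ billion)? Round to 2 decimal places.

x_3 = 1335.12

Technical coefficients a_ij = z_ij / X_j:
  a_11 = 0/1100 = 0.00, a_21 = 495/1100 = 0.45, a_31 = 330/1100 = 0.30
  a_12 = 660/1650 = 0.40, a_22 = 742.5/1650 = 0.45, a_32 = 82.5/1650 = 0.05
  a_13 = 217.5/1450 = 0.15, a_23 = 145/1450 = 0.10, a_33 = 507.5/1450 = 0.35
I − A =
  [   1.00    -0.40    -0.15]
  [  -0.45     0.55    -0.10]
  [  -0.30    -0.05     0.65]
Cofactors of I−A, C_ij = (−1)^(i+j)·(minor ij) (rows/columns in the sector order above):
  C_11 = (0.55)(0.65) − (-0.10)(-0.05) = 0.3525
  C_12 = −[(-0.45)(0.65) − (-0.10)(-0.30)] = 0.3225
  C_13 = (-0.45)(-0.05) − (0.55)(-0.30) = 0.1875
  C_21 = −[(-0.40)(0.65) − (-0.15)(-0.05)] = 0.2675
  C_22 = (1.00)(0.65) − (-0.15)(-0.30) = 0.6050
  C_23 = −[(1.00)(-0.05) − (-0.40)(-0.30)] = 0.1700
  C_31 = (-0.40)(-0.10) − (-0.15)(0.55) = 0.1225
  C_32 = −[(1.00)(-0.10) − (-0.15)(-0.45)] = 0.1675
  C_33 = (1.00)(0.55) − (-0.40)(-0.45) = 0.3700
det(I−A) = Σ_j (I−A)_1j·C_1j = (1.00)(0.3525) + (-0.40)(0.3225) + (-0.15)(0.1875) = 0.195375
adj(I−A) = Cᵀ =
  [ 0.3525   0.2675   0.1225]
  [ 0.3225   0.6050   0.1675]
  [ 0.1875   0.1700   0.3700]
(I − A)⁻¹ = adj(I−A) / det(I−A) ≈
  [   1.8042     1.3692     0.6270]
  [   1.6507     3.0966     0.8573]
  [   0.9597     0.8701     1.8938]
x = (I − A)⁻¹ d = adj(I−A)·d / det(I−A), with det(I−A) = 0.195375:
  x_1 = (0.3525·700 + 0.2675·240 + 0.1225·240) / 0.195375 = 340.35 / 0.195375 ≈ 1742.03
  x_2 = (0.3225·700 + 0.6050·240 + 0.1675·240) / 0.195375 = 411.15 / 0.195375 ≈ 2104.41
  x_3 = (0.1875·700 + 0.1700·240 + 0.3700·240) / 0.195375 = 260.85 / 0.195375 ≈ 1335.12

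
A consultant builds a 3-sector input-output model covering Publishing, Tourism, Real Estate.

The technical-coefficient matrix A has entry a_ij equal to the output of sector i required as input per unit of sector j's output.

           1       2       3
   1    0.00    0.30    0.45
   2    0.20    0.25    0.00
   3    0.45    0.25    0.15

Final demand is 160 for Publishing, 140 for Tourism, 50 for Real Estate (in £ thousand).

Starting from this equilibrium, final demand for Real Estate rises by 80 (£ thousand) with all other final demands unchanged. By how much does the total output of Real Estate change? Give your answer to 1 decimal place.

Δx_3 = 133.9

I − A =
  [   1.00    -0.30    -0.45]
  [  -0.20     0.75     0.00]
  [  -0.45    -0.25     0.85]
Cofactors of I−A, C_ij = (−1)^(i+j)·(minor ij) (rows/columns in the sector order above):
  C_11 = (0.75)(0.85) − (0.00)(-0.25) = 0.6375
  C_12 = −[(-0.20)(0.85) − (0.00)(-0.45)] = 0.1700
  C_13 = (-0.20)(-0.25) − (0.75)(-0.45) = 0.3875
  C_21 = −[(-0.30)(0.85) − (-0.45)(-0.25)] = 0.3675
  C_22 = (1.00)(0.85) − (-0.45)(-0.45) = 0.6475
  C_23 = −[(1.00)(-0.25) − (-0.30)(-0.45)] = 0.3850
  C_31 = (-0.30)(0.00) − (-0.45)(0.75) = 0.3375
  C_32 = −[(1.00)(0.00) − (-0.45)(-0.20)] = 0.0900
  C_33 = (1.00)(0.75) − (-0.30)(-0.20) = 0.6900
det(I−A) = Σ_j (I−A)_1j·C_1j = (1.00)(0.6375) + (-0.30)(0.1700) + (-0.45)(0.3875) = 0.412125
adj(I−A) = Cᵀ =
  [ 0.6375   0.3675   0.3375]
  [ 0.1700   0.6475   0.0900]
  [ 0.3875   0.3850   0.6900]
(I − A)⁻¹ = adj(I−A) / det(I−A) ≈
  [   1.5469     0.8917     0.8189]
  [   0.4125     1.5711     0.2184]
  [   0.9402     0.9342     1.6742]
Δx = (I − A)⁻¹ Δd with Δd having +80 in the Real Estate component and 0 elsewhere.
So Δx_3 = L_33 · (+80), where L_33 = adj(I−A)_33 / det(I−A) = 0.6900 / 0.412125.
Δx_3 = 0.6900 × (+80) / 0.412125 = 55.20 / 0.412125 ≈ 133.9.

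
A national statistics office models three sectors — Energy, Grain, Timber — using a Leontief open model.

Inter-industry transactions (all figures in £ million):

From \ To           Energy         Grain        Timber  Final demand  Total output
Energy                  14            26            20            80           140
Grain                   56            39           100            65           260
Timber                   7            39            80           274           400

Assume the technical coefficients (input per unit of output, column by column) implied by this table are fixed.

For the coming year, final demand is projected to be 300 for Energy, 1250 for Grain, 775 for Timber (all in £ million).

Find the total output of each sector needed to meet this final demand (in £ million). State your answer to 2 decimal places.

x_1 = 656.52, x_2 = 2197.73, x_3 = 1421.86

Technical coefficients a_ij = z_ij / X_j:
  a_11 = 14/140 = 0.10, a_21 = 56/140 = 0.40, a_31 = 7/140 = 0.05
  a_12 = 26/260 = 0.10, a_22 = 39/260 = 0.15, a_32 = 39/260 = 0.15
  a_13 = 20/400 = 0.05, a_23 = 100/400 = 0.25, a_33 = 80/400 = 0.20
I − A =
  [   0.90    -0.10    -0.05]
  [  -0.40     0.85    -0.25]
  [  -0.05    -0.15     0.80]
Cofactors of I−A, C_ij = (−1)^(i+j)·(minor ij) (rows/columns in the sector order above):
  C_11 = (0.85)(0.80) − (-0.25)(-0.15) = 0.6425
  C_12 = −[(-0.40)(0.80) − (-0.25)(-0.05)] = 0.3325
  C_13 = (-0.40)(-0.15) − (0.85)(-0.05) = 0.1025
  C_21 = −[(-0.10)(0.80) − (-0.05)(-0.15)] = 0.0875
  C_22 = (0.90)(0.80) − (-0.05)(-0.05) = 0.7175
  C_23 = −[(0.90)(-0.15) − (-0.10)(-0.05)] = 0.1400
  C_31 = (-0.10)(-0.25) − (-0.05)(0.85) = 0.0675
  C_32 = −[(0.90)(-0.25) − (-0.05)(-0.40)] = 0.2450
  C_33 = (0.90)(0.85) − (-0.10)(-0.40) = 0.7250
det(I−A) = Σ_j (I−A)_1j·C_1j = (0.90)(0.6425) + (-0.10)(0.3325) + (-0.05)(0.1025) = 0.539875
adj(I−A) = Cᵀ =
  [ 0.6425   0.0875   0.0675]
  [ 0.3325   0.7175   0.2450]
  [ 0.1025   0.1400   0.7250]
(I − A)⁻¹ = adj(I−A) / det(I−A) ≈
  [   1.1901     0.1621     0.1250]
  [   0.6159     1.3290     0.4538]
  [   0.1899     0.2593     1.3429]
x = (I − A)⁻¹ d = adj(I−A)·d / det(I−A), with det(I−A) = 0.539875:
  x_1 = (0.6425·300 + 0.0875·1250 + 0.0675·775) / 0.539875 = 354.4375 / 0.539875 ≈ 656.52
  x_2 = (0.3325·300 + 0.7175·1250 + 0.2450·775) / 0.539875 = 1186.50 / 0.539875 ≈ 2197.73
  x_3 = (0.1025·300 + 0.1400·1250 + 0.7250·775) / 0.539875 = 767.625 / 0.539875 ≈ 1421.86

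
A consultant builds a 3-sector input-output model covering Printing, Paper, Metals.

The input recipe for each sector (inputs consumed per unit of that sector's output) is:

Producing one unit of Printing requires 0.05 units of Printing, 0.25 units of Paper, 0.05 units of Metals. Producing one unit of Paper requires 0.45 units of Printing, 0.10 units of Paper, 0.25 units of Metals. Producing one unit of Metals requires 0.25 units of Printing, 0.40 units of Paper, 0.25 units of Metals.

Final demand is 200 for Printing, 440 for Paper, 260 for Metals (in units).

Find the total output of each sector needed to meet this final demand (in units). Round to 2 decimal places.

I − A =
  [   0.95    -0.45    -0.25]
  [  -0.25     0.90    -0.40]
  [  -0.05    -0.25     0.75]
Cofactors of I−A, C_ij = (−1)^(i+j)·(minor ij) (rows/columns in the sector order above):
  C_11 = (0.90)(0.75) − (-0.40)(-0.25) = 0.5750
  C_12 = −[(-0.25)(0.75) − (-0.40)(-0.05)] = 0.2075
  C_13 = (-0.25)(-0.25) − (0.90)(-0.05) = 0.1075
  C_21 = −[(-0.45)(0.75) − (-0.25)(-0.25)] = 0.4000
  C_22 = (0.95)(0.75) − (-0.25)(-0.05) = 0.7000
  C_23 = −[(0.95)(-0.25) − (-0.45)(-0.05)] = 0.2600
  C_31 = (-0.45)(-0.40) − (-0.25)(0.90) = 0.4050
  C_32 = −[(0.95)(-0.40) − (-0.25)(-0.25)] = 0.4425
  C_33 = (0.95)(0.90) − (-0.45)(-0.25) = 0.7425
det(I−A) = Σ_j (I−A)_1j·C_1j = (0.95)(0.5750) + (-0.45)(0.2075) + (-0.25)(0.1075) = 0.4260
adj(I−A) = Cᵀ =
  [ 0.5750   0.4000   0.4050]
  [ 0.2075   0.7000   0.4425]
  [ 0.1075   0.2600   0.7425]
(I − A)⁻¹ = adj(I−A) / det(I−A) ≈
  [   1.3498     0.9390     0.9507]
  [   0.4871     1.6432     1.0387]
  [   0.2523     0.6103     1.7430]
x = (I − A)⁻¹ d = adj(I−A)·d / det(I−A), with det(I−A) = 0.4260:
  x_1 = (0.5750·200 + 0.4000·440 + 0.4050·260) / 0.4260 = 396.30 / 0.4260 ≈ 930.28
  x_2 = (0.2075·200 + 0.7000·440 + 0.4425·260) / 0.4260 = 464.55 / 0.4260 ≈ 1090.49
  x_3 = (0.1075·200 + 0.2600·440 + 0.7425·260) / 0.4260 = 328.95 / 0.4260 ≈ 772.18

x_1 = 930.28, x_2 = 1090.49, x_3 = 772.18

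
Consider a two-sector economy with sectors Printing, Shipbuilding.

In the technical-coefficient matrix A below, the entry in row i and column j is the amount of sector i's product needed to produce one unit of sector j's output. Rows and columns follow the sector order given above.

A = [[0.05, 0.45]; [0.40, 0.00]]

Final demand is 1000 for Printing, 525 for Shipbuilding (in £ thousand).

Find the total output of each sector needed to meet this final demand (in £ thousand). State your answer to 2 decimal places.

x_1 = 1605.52, x_2 = 1167.21

I − A =
  [   0.95    -0.45]
  [  -0.40     1.00]
det(I−A) = (0.95)(1.00) − (-0.45)(-0.40) = 0.7700
adj(I−A) = [[1.00, 0.45], [0.40, 0.95]]
(I − A)⁻¹ = adj(I−A) / det(I−A) ≈
  [   1.2987     0.5844]
  [   0.5195     1.2338]
x = (I − A)⁻¹ d = adj(I−A)·d / det(I−A), with det(I−A) = 0.7700:
  x_1 = (1.00·1000 + 0.45·525) / 0.7700 = 1236.25 / 0.7700 ≈ 1605.52
  x_2 = (0.40·1000 + 0.95·525) / 0.7700 = 898.75 / 0.7700 ≈ 1167.21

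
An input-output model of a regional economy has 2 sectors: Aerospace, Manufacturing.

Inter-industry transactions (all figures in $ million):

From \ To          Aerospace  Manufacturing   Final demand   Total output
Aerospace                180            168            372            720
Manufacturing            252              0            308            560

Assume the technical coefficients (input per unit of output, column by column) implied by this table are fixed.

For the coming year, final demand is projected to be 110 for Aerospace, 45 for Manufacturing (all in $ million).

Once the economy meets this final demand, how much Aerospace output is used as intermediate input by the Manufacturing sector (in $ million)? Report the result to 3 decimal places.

z_AM = 33.605

Technical coefficients a_ij = z_ij / X_j:
  a_AA = 180/720 = 0.25, a_MA = 252/720 = 0.35
  a_AM = 168/560 = 0.30, a_MM = 0/560 = 0.00
I − A =
  [   0.75    -0.30]
  [  -0.35     1.00]
det(I−A) = (0.75)(1.00) − (-0.30)(-0.35) = 0.6450
adj(I−A) = [[1.00, 0.30], [0.35, 0.75]]
(I − A)⁻¹ = adj(I−A) / det(I−A) ≈
  [   1.5504     0.4651]
  [   0.5426     1.1628]
First solve x = (I − A)⁻¹ d = adj(I−A)·d / det(I−A); in particular x_M = (0.35·110 + 0.75·45) / 0.6450 = 72.25 / 0.6450 ≈ 112.01550.
Intermediate flow from A to M: z_AM = a_AM · x_M = 0.30 × 72.25 / 0.6450 = 21.675 / 0.6450 ≈ 33.605.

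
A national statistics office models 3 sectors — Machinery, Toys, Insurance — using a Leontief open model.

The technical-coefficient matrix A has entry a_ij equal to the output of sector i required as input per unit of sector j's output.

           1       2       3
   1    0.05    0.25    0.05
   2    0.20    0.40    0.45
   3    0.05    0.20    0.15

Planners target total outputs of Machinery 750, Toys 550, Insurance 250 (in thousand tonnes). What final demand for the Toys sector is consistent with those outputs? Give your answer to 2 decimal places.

d_2 = 67.50

I − A =
  [   0.95    -0.25    -0.05]
  [  -0.20     0.60    -0.45]
  [  -0.05    -0.20     0.85]
d = (I − A) x:
  d_1 = (+0.95)·750 + (-0.25)·550 + (-0.05)·250 = 562.50
  d_2 = (-0.20)·750 + (+0.60)·550 + (-0.45)·250 = 67.50
  d_3 = (-0.05)·750 + (-0.20)·550 + (+0.85)·250 = 65.00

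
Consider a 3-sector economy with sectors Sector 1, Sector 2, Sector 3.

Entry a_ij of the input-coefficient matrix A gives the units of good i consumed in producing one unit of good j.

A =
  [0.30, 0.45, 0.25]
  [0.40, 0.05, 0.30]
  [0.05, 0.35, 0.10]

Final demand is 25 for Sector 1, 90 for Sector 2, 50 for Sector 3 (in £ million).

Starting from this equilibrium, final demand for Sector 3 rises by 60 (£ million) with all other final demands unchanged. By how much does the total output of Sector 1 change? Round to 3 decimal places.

I − A =
  [   0.70    -0.45    -0.25]
  [  -0.40     0.95    -0.30]
  [  -0.05    -0.35     0.90]
Cofactors of I−A, C_ij = (−1)^(i+j)·(minor ij) (rows/columns in the sector order above):
  C_11 = (0.95)(0.90) − (-0.30)(-0.35) = 0.7500
  C_12 = −[(-0.40)(0.90) − (-0.30)(-0.05)] = 0.3750
  C_13 = (-0.40)(-0.35) − (0.95)(-0.05) = 0.1875
  C_21 = −[(-0.45)(0.90) − (-0.25)(-0.35)] = 0.4925
  C_22 = (0.70)(0.90) − (-0.25)(-0.05) = 0.6175
  C_23 = −[(0.70)(-0.35) − (-0.45)(-0.05)] = 0.2675
  C_31 = (-0.45)(-0.30) − (-0.25)(0.95) = 0.3725
  C_32 = −[(0.70)(-0.30) − (-0.25)(-0.40)] = 0.3100
  C_33 = (0.70)(0.95) − (-0.45)(-0.40) = 0.4850
det(I−A) = Σ_j (I−A)_1j·C_1j = (0.70)(0.7500) + (-0.45)(0.3750) + (-0.25)(0.1875) = 0.309375
adj(I−A) = Cᵀ =
  [ 0.7500   0.4925   0.3725]
  [ 0.3750   0.6175   0.3100]
  [ 0.1875   0.2675   0.4850]
(I − A)⁻¹ = adj(I−A) / det(I−A) ≈
  [   2.4242     1.5919     1.2040]
  [   1.2121     1.9960     1.0020]
  [   0.6061     0.8646     1.5677]
Δx = (I − A)⁻¹ Δd with Δd having +60 in the Sector 3 component and 0 elsewhere.
So Δx_1 = L_13 · (+60), where L_13 = adj(I−A)_13 / det(I−A) = 0.3725 / 0.309375.
Δx_1 = 0.3725 × (+60) / 0.309375 = 22.35 / 0.309375 ≈ 72.242.

Δx_1 = 72.242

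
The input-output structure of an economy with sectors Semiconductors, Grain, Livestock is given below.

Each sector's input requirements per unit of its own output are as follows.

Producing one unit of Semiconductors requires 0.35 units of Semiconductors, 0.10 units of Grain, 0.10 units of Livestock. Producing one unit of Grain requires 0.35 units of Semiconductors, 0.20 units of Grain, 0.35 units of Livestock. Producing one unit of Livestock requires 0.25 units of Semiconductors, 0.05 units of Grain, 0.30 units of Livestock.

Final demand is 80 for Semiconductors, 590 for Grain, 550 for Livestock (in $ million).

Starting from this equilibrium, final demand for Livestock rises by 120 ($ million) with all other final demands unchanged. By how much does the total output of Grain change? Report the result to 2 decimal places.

I − A =
  [   0.65    -0.35    -0.25]
  [  -0.10     0.80    -0.05]
  [  -0.10    -0.35     0.70]
Cofactors of I−A, C_ij = (−1)^(i+j)·(minor ij) (rows/columns in the sector order above):
  C_11 = (0.80)(0.70) − (-0.05)(-0.35) = 0.5425
  C_12 = −[(-0.10)(0.70) − (-0.05)(-0.10)] = 0.0750
  C_13 = (-0.10)(-0.35) − (0.80)(-0.10) = 0.1150
  C_21 = −[(-0.35)(0.70) − (-0.25)(-0.35)] = 0.3325
  C_22 = (0.65)(0.70) − (-0.25)(-0.10) = 0.4300
  C_23 = −[(0.65)(-0.35) − (-0.35)(-0.10)] = 0.2625
  C_31 = (-0.35)(-0.05) − (-0.25)(0.80) = 0.2175
  C_32 = −[(0.65)(-0.05) − (-0.25)(-0.10)] = 0.0575
  C_33 = (0.65)(0.80) − (-0.35)(-0.10) = 0.4850
det(I−A) = Σ_j (I−A)_1j·C_1j = (0.65)(0.5425) + (-0.35)(0.0750) + (-0.25)(0.1150) = 0.297625
adj(I−A) = Cᵀ =
  [ 0.5425   0.3325   0.2175]
  [ 0.0750   0.4300   0.0575]
  [ 0.1150   0.2625   0.4850]
(I − A)⁻¹ = adj(I−A) / det(I−A) ≈
  [   1.8228     1.1172     0.7308]
  [   0.2520     1.4448     0.1932]
  [   0.3864     0.8820     1.6296]
Δx = (I − A)⁻¹ Δd with Δd having +120 in the Livestock component and 0 elsewhere.
So Δx_G = L_GL · (+120), where L_GL = adj(I−A)_GL / det(I−A) = 0.0575 / 0.297625.
Δx_G = 0.0575 × (+120) / 0.297625 = 6.90 / 0.297625 ≈ 23.18.

Δx_G = 23.18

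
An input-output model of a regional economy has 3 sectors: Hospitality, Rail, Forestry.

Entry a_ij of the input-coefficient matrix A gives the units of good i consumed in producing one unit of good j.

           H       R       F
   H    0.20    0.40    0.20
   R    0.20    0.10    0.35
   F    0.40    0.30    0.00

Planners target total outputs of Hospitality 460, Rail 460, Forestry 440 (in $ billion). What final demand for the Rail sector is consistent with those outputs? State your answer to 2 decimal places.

I − A =
  [   0.80    -0.40    -0.20]
  [  -0.20     0.90    -0.35]
  [  -0.40    -0.30     1.00]
d = (I − A) x:
  d_H = (+0.80)·460 + (-0.40)·460 + (-0.20)·440 = 96.00
  d_R = (-0.20)·460 + (+0.90)·460 + (-0.35)·440 = 168.00
  d_F = (-0.40)·460 + (-0.30)·460 + (+1.00)·440 = 118.00

d_R = 168.00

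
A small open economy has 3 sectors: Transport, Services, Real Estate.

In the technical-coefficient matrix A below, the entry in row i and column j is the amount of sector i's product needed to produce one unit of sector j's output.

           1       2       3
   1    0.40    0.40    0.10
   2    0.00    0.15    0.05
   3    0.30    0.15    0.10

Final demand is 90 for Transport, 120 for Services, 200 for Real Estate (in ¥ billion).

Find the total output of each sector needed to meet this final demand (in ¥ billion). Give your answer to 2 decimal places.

I − A =
  [   0.60    -0.40    -0.10]
  [   0.00     0.85    -0.05]
  [  -0.30    -0.15     0.90]
Cofactors of I−A, C_ij = (−1)^(i+j)·(minor ij) (rows/columns in the sector order above):
  C_11 = (0.85)(0.90) − (-0.05)(-0.15) = 0.7575
  C_12 = −[(0.00)(0.90) − (-0.05)(-0.30)] = 0.0150
  C_13 = (0.00)(-0.15) − (0.85)(-0.30) = 0.2550
  C_21 = −[(-0.40)(0.90) − (-0.10)(-0.15)] = 0.3750
  C_22 = (0.60)(0.90) − (-0.10)(-0.30) = 0.5100
  C_23 = −[(0.60)(-0.15) − (-0.40)(-0.30)] = 0.2100
  C_31 = (-0.40)(-0.05) − (-0.10)(0.85) = 0.1050
  C_32 = −[(0.60)(-0.05) − (-0.10)(0.00)] = 0.0300
  C_33 = (0.60)(0.85) − (-0.40)(0.00) = 0.5100
det(I−A) = Σ_j (I−A)_1j·C_1j = (0.60)(0.7575) + (-0.40)(0.0150) + (-0.10)(0.2550) = 0.4230
adj(I−A) = Cᵀ =
  [ 0.7575   0.3750   0.1050]
  [ 0.0150   0.5100   0.0300]
  [ 0.2550   0.2100   0.5100]
(I − A)⁻¹ = adj(I−A) / det(I−A) ≈
  [   1.7908     0.8865     0.2482]
  [   0.0355     1.2057     0.0709]
  [   0.6028     0.4965     1.2057]
x = (I − A)⁻¹ d = adj(I−A)·d / det(I−A), with det(I−A) = 0.4230:
  x_1 = (0.7575·90 + 0.3750·120 + 0.1050·200) / 0.4230 = 134.175 / 0.4230 ≈ 317.20
  x_2 = (0.0150·90 + 0.5100·120 + 0.0300·200) / 0.4230 = 68.55 / 0.4230 ≈ 162.06
  x_3 = (0.2550·90 + 0.2100·120 + 0.5100·200) / 0.4230 = 150.15 / 0.4230 ≈ 354.96

x_1 = 317.20, x_2 = 162.06, x_3 = 354.96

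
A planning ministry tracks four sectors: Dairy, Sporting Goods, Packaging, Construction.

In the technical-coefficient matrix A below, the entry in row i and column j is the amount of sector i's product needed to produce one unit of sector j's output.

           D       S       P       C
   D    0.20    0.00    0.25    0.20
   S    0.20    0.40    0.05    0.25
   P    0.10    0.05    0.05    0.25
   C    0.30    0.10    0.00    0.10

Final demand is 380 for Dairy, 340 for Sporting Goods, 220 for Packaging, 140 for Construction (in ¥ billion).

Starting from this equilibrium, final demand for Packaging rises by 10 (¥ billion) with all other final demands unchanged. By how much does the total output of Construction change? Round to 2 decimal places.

I − A =
  [   0.80     0.00    -0.25    -0.20]
  [  -0.20     0.60    -0.05    -0.25]
  [  -0.10    -0.05     0.95    -0.25]
  [  -0.30    -0.10     0.00     0.90]
Compute the cofactors C_ij = (−1)^(i+j)·(3×3 minor ij) of I−A; the adjugate is their transpose:
adj(I−A) = Cᵀ =
  [ 0.485750   0.036500   0.129750   0.154125]
  [ 0.250500   0.585750   0.096750   0.245250]
  [ 0.114250   0.055000   0.372000   0.144000]
  [ 0.189750   0.077250   0.054000   0.436500]
det(I−A) = Σ_j (I−A)_1j·C_1j = (0.80)(0.485750) + (0.00)(0.250500) + (-0.25)(0.114250) + (-0.20)(0.189750) = 0.3220875
(I − A)⁻¹ = adj(I−A) / det(I−A) ≈
  [   1.5081     0.1133     0.4028     0.4785]
  [   0.7777     1.8186     0.3004     0.7614]
  [   0.3547     0.1708     1.1550     0.4471]
  [   0.5891     0.2398     0.1677     1.3552]
Δx = (I − A)⁻¹ Δd with Δd having +10 in the Packaging component and 0 elsewhere.
So Δx_C = L_CP · (+10), where L_CP = adj(I−A)_CP / det(I−A) = 0.054000 / 0.3220875.
Δx_C = 0.054000 × (+10) / 0.3220875 = 0.54 / 0.3220875 ≈ 1.68.

Δx_C = 1.68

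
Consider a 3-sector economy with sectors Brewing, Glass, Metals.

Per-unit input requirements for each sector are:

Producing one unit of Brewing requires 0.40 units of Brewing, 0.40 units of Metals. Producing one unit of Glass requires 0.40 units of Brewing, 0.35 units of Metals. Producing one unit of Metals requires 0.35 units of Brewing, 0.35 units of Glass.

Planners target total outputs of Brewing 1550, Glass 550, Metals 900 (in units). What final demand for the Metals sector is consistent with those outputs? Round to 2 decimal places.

d_M = 87.50

I − A =
  [   0.60    -0.40    -0.35]
  [   0.00     1.00    -0.35]
  [  -0.40    -0.35     1.00]
d = (I − A) x:
  d_B = (+0.60)·1550 + (-0.40)·550 + (-0.35)·900 = 395.00
  d_G = (+0.00)·1550 + (+1.00)·550 + (-0.35)·900 = 235.00
  d_M = (-0.40)·1550 + (-0.35)·550 + (+1.00)·900 = 87.50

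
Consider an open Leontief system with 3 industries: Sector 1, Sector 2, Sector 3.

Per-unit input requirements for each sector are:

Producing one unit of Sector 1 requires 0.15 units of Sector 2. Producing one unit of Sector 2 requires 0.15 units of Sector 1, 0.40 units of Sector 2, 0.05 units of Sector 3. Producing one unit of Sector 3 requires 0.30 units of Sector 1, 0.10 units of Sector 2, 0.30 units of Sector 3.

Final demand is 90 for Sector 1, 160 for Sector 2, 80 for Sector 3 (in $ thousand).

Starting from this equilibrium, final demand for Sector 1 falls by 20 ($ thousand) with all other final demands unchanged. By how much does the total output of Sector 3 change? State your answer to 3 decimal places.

I − A =
  [   1.00    -0.15    -0.30]
  [  -0.15     0.60    -0.10]
  [   0.00    -0.05     0.70]
Cofactors of I−A, C_ij = (−1)^(i+j)·(minor ij) (rows/columns in the sector order above):
  C_11 = (0.60)(0.70) − (-0.10)(-0.05) = 0.4150
  C_12 = −[(-0.15)(0.70) − (-0.10)(0.00)] = 0.1050
  C_13 = (-0.15)(-0.05) − (0.60)(0.00) = 0.0075
  C_21 = −[(-0.15)(0.70) − (-0.30)(-0.05)] = 0.1200
  C_22 = (1.00)(0.70) − (-0.30)(0.00) = 0.7000
  C_23 = −[(1.00)(-0.05) − (-0.15)(0.00)] = 0.0500
  C_31 = (-0.15)(-0.10) − (-0.30)(0.60) = 0.1950
  C_32 = −[(1.00)(-0.10) − (-0.30)(-0.15)] = 0.1450
  C_33 = (1.00)(0.60) − (-0.15)(-0.15) = 0.5775
det(I−A) = Σ_j (I−A)_1j·C_1j = (1.00)(0.4150) + (-0.15)(0.1050) + (-0.30)(0.0075) = 0.3970
adj(I−A) = Cᵀ =
  [ 0.4150   0.1200   0.1950]
  [ 0.1050   0.7000   0.1450]
  [ 0.0075   0.0500   0.5775]
(I − A)⁻¹ = adj(I−A) / det(I−A) ≈
  [   1.0453     0.3023     0.4912]
  [   0.2645     1.7632     0.3652]
  [   0.0189     0.1259     1.4547]
Δx = (I − A)⁻¹ Δd with Δd having -20 in the Sector 1 component and 0 elsewhere.
So Δx_3 = L_31 · (-20), where L_31 = adj(I−A)_31 / det(I−A) = 0.0075 / 0.3970.
Δx_3 = 0.0075 × (-20) / 0.3970 = -0.15 / 0.3970 ≈ -0.378.

Δx_3 = -0.378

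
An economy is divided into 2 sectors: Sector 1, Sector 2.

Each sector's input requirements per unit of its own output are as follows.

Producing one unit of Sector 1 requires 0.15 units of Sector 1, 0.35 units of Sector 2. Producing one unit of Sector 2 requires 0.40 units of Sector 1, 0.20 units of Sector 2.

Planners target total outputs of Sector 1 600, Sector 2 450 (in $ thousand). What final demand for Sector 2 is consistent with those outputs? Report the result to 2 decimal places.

d_2 = 150.00

I − A =
  [   0.85    -0.40]
  [  -0.35     0.80]
d = (I − A) x:
  d_1 = (+0.85)·600 + (-0.40)·450 = 330.00
  d_2 = (-0.35)·600 + (+0.80)·450 = 150.00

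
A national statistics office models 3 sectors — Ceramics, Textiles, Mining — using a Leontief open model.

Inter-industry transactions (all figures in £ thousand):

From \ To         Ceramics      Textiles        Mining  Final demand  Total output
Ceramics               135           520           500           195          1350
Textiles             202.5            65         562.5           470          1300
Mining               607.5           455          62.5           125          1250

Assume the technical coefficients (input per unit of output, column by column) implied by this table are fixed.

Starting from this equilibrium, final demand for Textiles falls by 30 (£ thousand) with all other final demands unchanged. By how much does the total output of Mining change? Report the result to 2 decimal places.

Technical coefficients a_ij = z_ij / X_j:
  a_CC = 135/1350 = 0.10, a_TC = 202.5/1350 = 0.15, a_MC = 607.5/1350 = 0.45
  a_CT = 520/1300 = 0.40, a_TT = 65/1300 = 0.05, a_MT = 455/1300 = 0.35
  a_CM = 500/1250 = 0.40, a_TM = 562.5/1250 = 0.45, a_MM = 62.5/1250 = 0.05
I − A =
  [   0.90    -0.40    -0.40]
  [  -0.15     0.95    -0.45]
  [  -0.45    -0.35     0.95]
Cofactors of I−A, C_ij = (−1)^(i+j)·(minor ij) (rows/columns in the sector order above):
  C_11 = (0.95)(0.95) − (-0.45)(-0.35) = 0.7450
  C_12 = −[(-0.15)(0.95) − (-0.45)(-0.45)] = 0.3450
  C_13 = (-0.15)(-0.35) − (0.95)(-0.45) = 0.4800
  C_21 = −[(-0.40)(0.95) − (-0.40)(-0.35)] = 0.5200
  C_22 = (0.90)(0.95) − (-0.40)(-0.45) = 0.6750
  C_23 = −[(0.90)(-0.35) − (-0.40)(-0.45)] = 0.4950
  C_31 = (-0.40)(-0.45) − (-0.40)(0.95) = 0.5600
  C_32 = −[(0.90)(-0.45) − (-0.40)(-0.15)] = 0.4650
  C_33 = (0.90)(0.95) − (-0.40)(-0.15) = 0.7950
det(I−A) = Σ_j (I−A)_1j·C_1j = (0.90)(0.7450) + (-0.40)(0.3450) + (-0.40)(0.4800) = 0.3405
adj(I−A) = Cᵀ =
  [ 0.7450   0.5200   0.5600]
  [ 0.3450   0.6750   0.4650]
  [ 0.4800   0.4950   0.7950]
(I − A)⁻¹ = adj(I−A) / det(I−A) ≈
  [   2.1880     1.5272     1.6446]
  [   1.0132     1.9824     1.3656]
  [   1.4097     1.4537     2.3348]
Δx = (I − A)⁻¹ Δd with Δd having -30 in the Textiles component and 0 elsewhere.
So Δx_M = L_MT · (-30), where L_MT = adj(I−A)_MT / det(I−A) = 0.4950 / 0.3405.
Δx_M = 0.4950 × (-30) / 0.3405 = -14.85 / 0.3405 ≈ -43.61.

Δx_M = -43.61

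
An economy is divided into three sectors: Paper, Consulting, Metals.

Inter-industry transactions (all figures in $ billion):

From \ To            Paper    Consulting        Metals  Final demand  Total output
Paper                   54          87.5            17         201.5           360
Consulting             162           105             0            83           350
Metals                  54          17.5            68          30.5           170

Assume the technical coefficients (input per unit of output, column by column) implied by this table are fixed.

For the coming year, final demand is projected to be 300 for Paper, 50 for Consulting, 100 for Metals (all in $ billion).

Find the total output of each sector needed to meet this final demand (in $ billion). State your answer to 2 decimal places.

Technical coefficients a_ij = z_ij / X_j:
  a_11 = 54/360 = 0.15, a_21 = 162/360 = 0.45, a_31 = 54/360 = 0.15
  a_12 = 87.5/350 = 0.25, a_22 = 105/350 = 0.30, a_32 = 17.5/350 = 0.05
  a_13 = 17/170 = 0.10, a_23 = 0/170 = 0.00, a_33 = 68/170 = 0.40
I − A =
  [   0.85    -0.25    -0.10]
  [  -0.45     0.70     0.00]
  [  -0.15    -0.05     0.60]
Cofactors of I−A, C_ij = (−1)^(i+j)·(minor ij) (rows/columns in the sector order above):
  C_11 = (0.70)(0.60) − (0.00)(-0.05) = 0.4200
  C_12 = −[(-0.45)(0.60) − (0.00)(-0.15)] = 0.2700
  C_13 = (-0.45)(-0.05) − (0.70)(-0.15) = 0.1275
  C_21 = −[(-0.25)(0.60) − (-0.10)(-0.05)] = 0.1550
  C_22 = (0.85)(0.60) − (-0.10)(-0.15) = 0.4950
  C_23 = −[(0.85)(-0.05) − (-0.25)(-0.15)] = 0.0800
  C_31 = (-0.25)(0.00) − (-0.10)(0.70) = 0.0700
  C_32 = −[(0.85)(0.00) − (-0.10)(-0.45)] = 0.0450
  C_33 = (0.85)(0.70) − (-0.25)(-0.45) = 0.4825
det(I−A) = Σ_j (I−A)_1j·C_1j = (0.85)(0.4200) + (-0.25)(0.2700) + (-0.10)(0.1275) = 0.27675
adj(I−A) = Cᵀ =
  [ 0.4200   0.1550   0.0700]
  [ 0.2700   0.4950   0.0450]
  [ 0.1275   0.0800   0.4825]
(I − A)⁻¹ = adj(I−A) / det(I−A) ≈
  [   1.5176     0.5601     0.2529]
  [   0.9756     1.7886     0.1626]
  [   0.4607     0.2891     1.7435]
x = (I − A)⁻¹ d = adj(I−A)·d / det(I−A), with det(I−A) = 0.27675:
  x_1 = (0.4200·300 + 0.1550·50 + 0.0700·100) / 0.27675 = 140.75 / 0.27675 ≈ 508.58
  x_2 = (0.2700·300 + 0.4950·50 + 0.0450·100) / 0.27675 = 110.25 / 0.27675 ≈ 398.37
  x_3 = (0.1275·300 + 0.0800·50 + 0.4825·100) / 0.27675 = 90.50 / 0.27675 ≈ 327.01

x_1 = 508.58, x_2 = 398.37, x_3 = 327.01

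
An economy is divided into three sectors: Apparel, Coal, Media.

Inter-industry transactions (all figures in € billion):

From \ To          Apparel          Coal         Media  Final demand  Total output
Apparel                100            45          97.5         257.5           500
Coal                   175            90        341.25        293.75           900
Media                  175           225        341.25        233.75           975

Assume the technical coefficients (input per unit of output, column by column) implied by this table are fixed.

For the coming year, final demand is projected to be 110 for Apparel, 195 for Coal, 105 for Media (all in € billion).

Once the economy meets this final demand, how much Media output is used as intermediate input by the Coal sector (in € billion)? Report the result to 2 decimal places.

Technical coefficients a_ij = z_ij / X_j:
  a_11 = 100/500 = 0.20, a_21 = 175/500 = 0.35, a_31 = 175/500 = 0.35
  a_12 = 45/900 = 0.05, a_22 = 90/900 = 0.10, a_32 = 225/900 = 0.25
  a_13 = 97.5/975 = 0.10, a_23 = 341.25/975 = 0.35, a_33 = 341.25/975 = 0.35
I − A =
  [   0.80    -0.05    -0.10]
  [  -0.35     0.90    -0.35]
  [  -0.35    -0.25     0.65]
Cofactors of I−A, C_ij = (−1)^(i+j)·(minor ij) (rows/columns in the sector order above):
  C_11 = (0.90)(0.65) − (-0.35)(-0.25) = 0.4975
  C_12 = −[(-0.35)(0.65) − (-0.35)(-0.35)] = 0.3500
  C_13 = (-0.35)(-0.25) − (0.90)(-0.35) = 0.4025
  C_21 = −[(-0.05)(0.65) − (-0.10)(-0.25)] = 0.0575
  C_22 = (0.80)(0.65) − (-0.10)(-0.35) = 0.4850
  C_23 = −[(0.80)(-0.25) − (-0.05)(-0.35)] = 0.2175
  C_31 = (-0.05)(-0.35) − (-0.10)(0.90) = 0.1075
  C_32 = −[(0.80)(-0.35) − (-0.10)(-0.35)] = 0.3150
  C_33 = (0.80)(0.90) − (-0.05)(-0.35) = 0.7025
det(I−A) = Σ_j (I−A)_1j·C_1j = (0.80)(0.4975) + (-0.05)(0.3500) + (-0.10)(0.4025) = 0.34025
adj(I−A) = Cᵀ =
  [ 0.4975   0.0575   0.1075]
  [ 0.3500   0.4850   0.3150]
  [ 0.4025   0.2175   0.7025]
(I − A)⁻¹ = adj(I−A) / det(I−A) ≈
  [   1.4622     0.1690     0.3159]
  [   1.0287     1.4254     0.9258]
  [   1.1830     0.6392     2.0647]
First solve x = (I − A)⁻¹ d = adj(I−A)·d / det(I−A); in particular x_2 = (0.3500·110 + 0.4850·195 + 0.3150·105) / 0.34025 = 166.15 / 0.34025 ≈ 488.3174.
Intermediate flow from 3 to 2: z_32 = a_32 · x_2 = 0.25 × 166.15 / 0.34025 = 41.5375 / 0.34025 ≈ 122.08.

z_32 = 122.08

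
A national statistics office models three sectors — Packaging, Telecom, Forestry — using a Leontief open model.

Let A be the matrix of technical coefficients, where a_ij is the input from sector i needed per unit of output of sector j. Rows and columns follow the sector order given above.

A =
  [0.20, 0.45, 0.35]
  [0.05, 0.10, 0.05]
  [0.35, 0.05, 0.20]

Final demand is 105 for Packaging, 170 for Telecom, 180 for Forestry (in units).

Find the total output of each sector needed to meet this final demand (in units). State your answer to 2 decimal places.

x_P = 458.27, x_T = 238.82, x_F = 440.42

I − A =
  [   0.80    -0.45    -0.35]
  [  -0.05     0.90    -0.05]
  [  -0.35    -0.05     0.80]
Cofactors of I−A, C_ij = (−1)^(i+j)·(minor ij) (rows/columns in the sector order above):
  C_11 = (0.90)(0.80) − (-0.05)(-0.05) = 0.7175
  C_12 = −[(-0.05)(0.80) − (-0.05)(-0.35)] = 0.0575
  C_13 = (-0.05)(-0.05) − (0.90)(-0.35) = 0.3175
  C_21 = −[(-0.45)(0.80) − (-0.35)(-0.05)] = 0.3775
  C_22 = (0.80)(0.80) − (-0.35)(-0.35) = 0.5175
  C_23 = −[(0.80)(-0.05) − (-0.45)(-0.35)] = 0.1975
  C_31 = (-0.45)(-0.05) − (-0.35)(0.90) = 0.3375
  C_32 = −[(0.80)(-0.05) − (-0.35)(-0.05)] = 0.0575
  C_33 = (0.80)(0.90) − (-0.45)(-0.05) = 0.6975
det(I−A) = Σ_j (I−A)_1j·C_1j = (0.80)(0.7175) + (-0.45)(0.0575) + (-0.35)(0.3175) = 0.4370
adj(I−A) = Cᵀ =
  [ 0.7175   0.3775   0.3375]
  [ 0.0575   0.5175   0.0575]
  [ 0.3175   0.1975   0.6975]
(I − A)⁻¹ = adj(I−A) / det(I−A) ≈
  [   1.6419     0.8638     0.7723]
  [   0.1316     1.1842     0.1316]
  [   0.7265     0.4519     1.5961]
x = (I − A)⁻¹ d = adj(I−A)·d / det(I−A), with det(I−A) = 0.4370:
  x_P = (0.7175·105 + 0.3775·170 + 0.3375·180) / 0.4370 = 200.2625 / 0.4370 ≈ 458.27
  x_T = (0.0575·105 + 0.5175·170 + 0.0575·180) / 0.4370 = 104.3625 / 0.4370 ≈ 238.82
  x_F = (0.3175·105 + 0.1975·170 + 0.6975·180) / 0.4370 = 192.4625 / 0.4370 ≈ 440.42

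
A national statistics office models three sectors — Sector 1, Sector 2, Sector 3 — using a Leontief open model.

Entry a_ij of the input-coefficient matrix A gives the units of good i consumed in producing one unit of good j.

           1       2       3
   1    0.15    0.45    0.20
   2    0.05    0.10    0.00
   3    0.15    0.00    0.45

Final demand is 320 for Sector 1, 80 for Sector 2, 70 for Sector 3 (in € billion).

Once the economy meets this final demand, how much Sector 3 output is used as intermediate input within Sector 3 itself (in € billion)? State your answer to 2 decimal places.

z_33 = 118.67

I − A =
  [   0.85    -0.45    -0.20]
  [  -0.05     0.90     0.00]
  [  -0.15     0.00     0.55]
Cofactors of I−A, C_ij = (−1)^(i+j)·(minor ij) (rows/columns in the sector order above):
  C_11 = (0.90)(0.55) − (0.00)(0.00) = 0.4950
  C_12 = −[(-0.05)(0.55) − (0.00)(-0.15)] = 0.0275
  C_13 = (-0.05)(0.00) − (0.90)(-0.15) = 0.1350
  C_21 = −[(-0.45)(0.55) − (-0.20)(0.00)] = 0.2475
  C_22 = (0.85)(0.55) − (-0.20)(-0.15) = 0.4375
  C_23 = −[(0.85)(0.00) − (-0.45)(-0.15)] = 0.0675
  C_31 = (-0.45)(0.00) − (-0.20)(0.90) = 0.1800
  C_32 = −[(0.85)(0.00) − (-0.20)(-0.05)] = 0.0100
  C_33 = (0.85)(0.90) − (-0.45)(-0.05) = 0.7425
det(I−A) = Σ_j (I−A)_1j·C_1j = (0.85)(0.4950) + (-0.45)(0.0275) + (-0.20)(0.1350) = 0.381375
adj(I−A) = Cᵀ =
  [ 0.4950   0.2475   0.1800]
  [ 0.0275   0.4375   0.0100]
  [ 0.1350   0.0675   0.7425]
(I − A)⁻¹ = adj(I−A) / det(I−A) ≈
  [   1.2979     0.6490     0.4720]
  [   0.0721     1.1472     0.0262]
  [   0.3540     0.1770     1.9469]
First solve x = (I − A)⁻¹ d = adj(I−A)·d / det(I−A); in particular x_3 = (0.1350·320 + 0.0675·80 + 0.7425·70) / 0.381375 = 100.575 / 0.381375 ≈ 263.7168.
Intermediate flow from 3 to 3: z_33 = a_33 · x_3 = 0.45 × 100.575 / 0.381375 = 45.25875 / 0.381375 ≈ 118.67.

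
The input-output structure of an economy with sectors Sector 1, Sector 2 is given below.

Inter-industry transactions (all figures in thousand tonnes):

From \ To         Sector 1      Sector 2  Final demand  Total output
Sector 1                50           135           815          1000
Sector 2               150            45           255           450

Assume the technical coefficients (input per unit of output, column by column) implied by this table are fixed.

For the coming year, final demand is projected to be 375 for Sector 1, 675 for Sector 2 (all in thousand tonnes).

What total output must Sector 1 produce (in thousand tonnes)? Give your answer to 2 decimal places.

Technical coefficients a_ij = z_ij / X_j:
  a_11 = 50/1000 = 0.05, a_21 = 150/1000 = 0.15
  a_12 = 135/450 = 0.30, a_22 = 45/450 = 0.10
I − A =
  [   0.95    -0.30]
  [  -0.15     0.90]
det(I−A) = (0.95)(0.90) − (-0.30)(-0.15) = 0.8100
adj(I−A) = [[0.90, 0.30], [0.15, 0.95]]
(I − A)⁻¹ = adj(I−A) / det(I−A) ≈
  [   1.1111     0.3704]
  [   0.1852     1.1728]
x = (I − A)⁻¹ d = adj(I−A)·d / det(I−A), with det(I−A) = 0.8100:
  x_1 = (0.90·375 + 0.30·675) / 0.8100 = 540.00 / 0.8100 ≈ 666.67
  x_2 = (0.15·375 + 0.95·675) / 0.8100 = 697.50 / 0.8100 ≈ 861.11

x_1 = 666.67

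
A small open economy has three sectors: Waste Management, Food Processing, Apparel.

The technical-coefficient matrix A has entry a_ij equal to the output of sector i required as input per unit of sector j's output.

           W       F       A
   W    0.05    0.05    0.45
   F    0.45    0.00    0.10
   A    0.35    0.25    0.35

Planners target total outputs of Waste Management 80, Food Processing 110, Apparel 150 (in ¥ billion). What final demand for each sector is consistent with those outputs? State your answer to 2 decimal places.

I − A =
  [   0.95    -0.05    -0.45]
  [  -0.45     1.00    -0.10]
  [  -0.35    -0.25     0.65]
d = (I − A) x:
  d_W = (+0.95)·80 + (-0.05)·110 + (-0.45)·150 = 3.00
  d_F = (-0.45)·80 + (+1.00)·110 + (-0.10)·150 = 59.00
  d_A = (-0.35)·80 + (-0.25)·110 + (+0.65)·150 = 42.00

d_W = 3.00, d_F = 59.00, d_A = 42.00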